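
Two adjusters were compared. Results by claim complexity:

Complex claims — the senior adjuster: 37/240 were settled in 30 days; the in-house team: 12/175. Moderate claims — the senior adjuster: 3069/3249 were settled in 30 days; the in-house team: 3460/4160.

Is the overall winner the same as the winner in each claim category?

Yes

Complex: the senior adjuster 37/240 = 15.4%, the in-house team 12/175 = 6.9% → the senior adjuster
Moderate: the senior adjuster 3069/3249 = 94.5%, the in-house team 3460/4160 = 83.2% → the senior adjuster
Overall: the senior adjuster 3106/3489 = 89.0%, the in-house team 3472/4335 = 80.1% → the senior adjuster
The senior adjuster wins overall and in every claim group — no reversal.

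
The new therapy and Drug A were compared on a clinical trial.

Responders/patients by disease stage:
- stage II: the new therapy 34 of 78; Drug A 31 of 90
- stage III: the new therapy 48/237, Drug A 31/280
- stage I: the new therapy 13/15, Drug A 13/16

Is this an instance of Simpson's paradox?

Stage II: the new therapy 34/78 = 43.6%, Drug A 31/90 = 34.4% → the new therapy
Stage III: the new therapy 48/237 = 20.3%, Drug A 31/280 = 11.1% → the new therapy
Stage I: the new therapy 13/15 = 86.7%, Drug A 13/16 = 81.2% → the new therapy
Overall: the new therapy 95/330 = 28.8%, Drug A 75/386 = 19.4% → the new therapy
The new therapy wins overall and in every disease group — no reversal.

No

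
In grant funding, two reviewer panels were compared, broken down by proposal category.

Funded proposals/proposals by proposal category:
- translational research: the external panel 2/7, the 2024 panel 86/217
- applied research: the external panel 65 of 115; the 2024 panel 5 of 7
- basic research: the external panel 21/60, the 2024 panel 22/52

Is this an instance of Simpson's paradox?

Yes

Translational research: the external panel 2/7 = 28.6%, the 2024 panel 86/217 = 39.6% → the 2024 panel
Applied research: the external panel 65/115 = 56.5%, the 2024 panel 5/7 = 71.4% → the 2024 panel
Basic research: the external panel 21/60 = 35.0%, the 2024 panel 22/52 = 42.3% → the 2024 panel
Overall: the external panel 88/182 = 48.4%, the 2024 panel 113/276 = 40.9% → the external panel
The 2024 panel wins each proposal group but the external panel wins overall — the comparison reverses. The 2024 panel's proposals skew toward translational research, which has a lower base rate.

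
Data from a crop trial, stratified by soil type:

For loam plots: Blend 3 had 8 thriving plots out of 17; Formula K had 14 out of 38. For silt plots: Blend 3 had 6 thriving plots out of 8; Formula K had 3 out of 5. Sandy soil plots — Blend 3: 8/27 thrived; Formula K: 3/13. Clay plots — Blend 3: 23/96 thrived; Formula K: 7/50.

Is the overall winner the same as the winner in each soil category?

Yes

Loam: Blend 3 8/17 = 47.1%, Formula K 14/38 = 36.8% → Blend 3
Silt: Blend 3 6/8 = 75.0%, Formula K 3/5 = 60.0% → Blend 3
Sandy soil: Blend 3 8/27 = 29.6%, Formula K 3/13 = 23.1% → Blend 3
Clay: Blend 3 23/96 = 24.0%, Formula K 7/50 = 14.0% → Blend 3
Overall: Blend 3 45/148 = 30.4%, Formula K 27/106 = 25.5% → Blend 3
Blend 3 wins overall and in every soil group — no reversal.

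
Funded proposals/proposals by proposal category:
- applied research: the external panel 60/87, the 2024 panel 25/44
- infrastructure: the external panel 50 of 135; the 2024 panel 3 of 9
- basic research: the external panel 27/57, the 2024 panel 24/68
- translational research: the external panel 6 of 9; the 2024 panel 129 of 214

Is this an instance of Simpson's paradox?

Yes

Applied research: the external panel 60/87 = 69.0%, the 2024 panel 25/44 = 56.8% → the external panel
Infrastructure: the external panel 50/135 = 37.0%, the 2024 panel 3/9 = 33.3% → the external panel
Basic research: the external panel 27/57 = 47.4%, the 2024 panel 24/68 = 35.3% → the external panel
Translational research: the external panel 6/9 = 66.7%, the 2024 panel 129/214 = 60.3% → the external panel
Overall: the external panel 143/288 = 49.7%, the 2024 panel 181/335 = 54.0% → the 2024 panel
The external panel wins each proposal group but the 2024 panel wins overall — the comparison reverses. The external panel's proposals skew toward infrastructure, which has a lower base rate.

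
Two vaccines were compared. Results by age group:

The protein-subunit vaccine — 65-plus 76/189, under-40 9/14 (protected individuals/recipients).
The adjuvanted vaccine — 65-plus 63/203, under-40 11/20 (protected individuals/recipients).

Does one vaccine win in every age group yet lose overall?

65-plus: the protein-subunit vaccine 76/189 = 40.2%, the adjuvanted vaccine 63/203 = 31.0% → the protein-subunit vaccine
Under-40: the protein-subunit vaccine 9/14 = 64.3%, the adjuvanted vaccine 11/20 = 55.0% → the protein-subunit vaccine
Overall: the protein-subunit vaccine 85/203 = 41.9%, the adjuvanted vaccine 74/223 = 33.2% → the protein-subunit vaccine
The protein-subunit vaccine wins overall and in every age group — no reversal.

No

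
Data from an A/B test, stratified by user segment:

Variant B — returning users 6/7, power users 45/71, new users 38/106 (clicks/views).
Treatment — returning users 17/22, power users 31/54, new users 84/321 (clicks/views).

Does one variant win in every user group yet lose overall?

Returning users: Variant B 6/7 = 85.7%, Treatment 17/22 = 77.3% → Variant B
Power users: Variant B 45/71 = 63.4%, Treatment 31/54 = 57.4% → Variant B
New users: Variant B 38/106 = 35.8%, Treatment 84/321 = 26.2% → Variant B
Overall: Variant B 89/184 = 48.4%, Treatment 132/397 = 33.2% → Variant B
Variant B wins overall and in every user group — no reversal.

No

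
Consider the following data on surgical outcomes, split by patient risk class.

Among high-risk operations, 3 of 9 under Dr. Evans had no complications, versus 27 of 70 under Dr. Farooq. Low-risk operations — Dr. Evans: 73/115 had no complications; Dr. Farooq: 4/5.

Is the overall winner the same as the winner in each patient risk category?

High-risk: Dr. Evans 3/9 = 33.3%, Dr. Farooq 27/70 = 38.6% → Dr. Farooq
Low-risk: Dr. Evans 73/115 = 63.5%, Dr. Farooq 4/5 = 80.0% → Dr. Farooq
Overall: Dr. Evans 76/124 = 61.3%, Dr. Farooq 31/75 = 41.3% → Dr. Evans
Dr. Farooq wins each patient risk group but Dr. Evans wins overall — the comparison reverses. Dr. Farooq's operations skew toward high-risk, which has a lower base rate.

No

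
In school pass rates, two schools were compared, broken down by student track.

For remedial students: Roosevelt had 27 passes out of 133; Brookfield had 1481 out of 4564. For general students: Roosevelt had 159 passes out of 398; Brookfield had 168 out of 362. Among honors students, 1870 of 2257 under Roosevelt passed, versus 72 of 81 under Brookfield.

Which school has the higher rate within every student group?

Brookfield

Remedial: Roosevelt 27/133 = 20.3%, Brookfield 1481/4564 = 32.4% → Brookfield
General: Roosevelt 159/398 = 39.9%, Brookfield 168/362 = 46.4% → Brookfield
Honors: Roosevelt 1870/2257 = 82.9%, Brookfield 72/81 = 88.9% → Brookfield
Brookfield has the higher rate in all 3 groups.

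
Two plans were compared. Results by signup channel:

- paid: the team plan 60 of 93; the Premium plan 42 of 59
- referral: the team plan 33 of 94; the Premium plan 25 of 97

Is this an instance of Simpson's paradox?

Paid: the team plan 60/93 = 64.5%, the Premium plan 42/59 = 71.2% → the Premium plan
Referral: the team plan 33/94 = 35.1%, the Premium plan 25/97 = 25.8% → the team plan
Overall: the team plan 93/187 = 49.7%, the Premium plan 67/156 = 42.9% → the team plan
Neither sweeps: the team plan wins 1 of 2 groups, the Premium plan wins 1. The team plan wins overall but not every group — no Simpson reversal.

No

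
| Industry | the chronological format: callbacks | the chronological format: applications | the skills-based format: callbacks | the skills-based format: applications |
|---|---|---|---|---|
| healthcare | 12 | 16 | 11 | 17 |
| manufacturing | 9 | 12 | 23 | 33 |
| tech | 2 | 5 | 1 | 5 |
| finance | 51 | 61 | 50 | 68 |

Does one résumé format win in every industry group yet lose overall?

Healthcare: the chronological format 12/16 = 75.0%, the skills-based format 11/17 = 64.7% → the chronological format
Manufacturing: the chronological format 9/12 = 75.0%, the skills-based format 23/33 = 69.7% → the chronological format
Tech: the chronological format 2/5 = 40.0%, the skills-based format 1/5 = 20.0% → the chronological format
Finance: the chronological format 51/61 = 83.6%, the skills-based format 50/68 = 73.5% → the chronological format
Overall: the chronological format 74/94 = 78.7%, the skills-based format 85/123 = 69.1% → the chronological format
The chronological format wins overall and in every industry group — no reversal.

No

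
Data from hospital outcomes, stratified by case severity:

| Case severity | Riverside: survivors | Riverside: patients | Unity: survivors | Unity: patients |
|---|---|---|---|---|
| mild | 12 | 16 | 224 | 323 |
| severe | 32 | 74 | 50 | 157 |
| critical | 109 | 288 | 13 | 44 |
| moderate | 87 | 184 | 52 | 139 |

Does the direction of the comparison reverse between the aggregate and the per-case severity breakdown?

Mild: Riverside 12/16 = 75.0%, Unity 224/323 = 69.3% → Riverside
Severe: Riverside 32/74 = 43.2%, Unity 50/157 = 31.8% → Riverside
Critical: Riverside 109/288 = 37.8%, Unity 13/44 = 29.5% → Riverside
Moderate: Riverside 87/184 = 47.3%, Unity 52/139 = 37.4% → Riverside
Overall: Riverside 240/562 = 42.7%, Unity 339/663 = 51.1% → Unity
Riverside wins each case group but Unity wins overall — the comparison reverses. Riverside's patients skew toward critical, which has a lower base rate.

Yes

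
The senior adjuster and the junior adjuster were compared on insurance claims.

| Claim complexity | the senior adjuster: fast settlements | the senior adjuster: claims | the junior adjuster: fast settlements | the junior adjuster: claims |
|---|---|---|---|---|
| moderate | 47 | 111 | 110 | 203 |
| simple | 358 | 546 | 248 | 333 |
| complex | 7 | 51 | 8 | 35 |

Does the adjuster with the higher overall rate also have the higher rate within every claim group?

Moderate: the senior adjuster 47/111 = 42.3%, the junior adjuster 110/203 = 54.2% → the junior adjuster
Simple: the senior adjuster 358/546 = 65.6%, the junior adjuster 248/333 = 74.5% → the junior adjuster
Complex: the senior adjuster 7/51 = 13.7%, the junior adjuster 8/35 = 22.9% → the junior adjuster
Overall: the senior adjuster 412/708 = 58.2%, the junior adjuster 366/571 = 64.1% → the junior adjuster
The junior adjuster wins overall and in every claim group — no reversal.

Yes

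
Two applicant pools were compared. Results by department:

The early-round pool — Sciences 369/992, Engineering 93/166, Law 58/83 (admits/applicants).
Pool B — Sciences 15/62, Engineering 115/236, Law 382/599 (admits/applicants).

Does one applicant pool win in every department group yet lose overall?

Sciences: the early-round pool 369/992 = 37.2%, Pool B 15/62 = 24.2% → the early-round pool
Engineering: the early-round pool 93/166 = 56.0%, Pool B 115/236 = 48.7% → the early-round pool
Law: the early-round pool 58/83 = 69.9%, Pool B 382/599 = 63.8% → the early-round pool
Overall: the early-round pool 520/1241 = 41.9%, Pool B 512/897 = 57.1% → Pool B
The early-round pool wins each department group but Pool B wins overall — the comparison reverses. The early-round pool's applicants skew toward Sciences, which has a lower base rate.

Yes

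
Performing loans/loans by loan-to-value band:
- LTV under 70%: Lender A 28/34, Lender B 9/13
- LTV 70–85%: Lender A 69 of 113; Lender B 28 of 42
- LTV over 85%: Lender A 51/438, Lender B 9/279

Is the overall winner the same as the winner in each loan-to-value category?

No

LTV under 70%: Lender A 28/34 = 82.4%, Lender B 9/13 = 69.2% → Lender A
LTV 70–85%: Lender A 69/113 = 61.1%, Lender B 28/42 = 66.7% → Lender B
LTV over 85%: Lender A 51/438 = 11.6%, Lender B 9/279 = 3.2% → Lender A
Overall: Lender A 148/585 = 25.3%, Lender B 46/334 = 13.8% → Lender A
Neither sweeps: Lender A wins 2 of 3 groups, Lender B wins 1. Lender A wins overall but not every group — no Simpson reversal.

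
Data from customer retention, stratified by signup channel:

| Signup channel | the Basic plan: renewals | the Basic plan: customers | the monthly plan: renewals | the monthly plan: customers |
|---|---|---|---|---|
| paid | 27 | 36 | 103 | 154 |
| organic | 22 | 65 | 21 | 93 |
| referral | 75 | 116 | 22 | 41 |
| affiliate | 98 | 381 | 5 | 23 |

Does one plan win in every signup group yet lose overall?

Yes

Paid: the Basic plan 27/36 = 75.0%, the monthly plan 103/154 = 66.9% → the Basic plan
Organic: the Basic plan 22/65 = 33.8%, the monthly plan 21/93 = 22.6% → the Basic plan
Referral: the Basic plan 75/116 = 64.7%, the monthly plan 22/41 = 53.7% → the Basic plan
Affiliate: the Basic plan 98/381 = 25.7%, the monthly plan 5/23 = 21.7% → the Basic plan
Overall: the Basic plan 222/598 = 37.1%, the monthly plan 151/311 = 48.6% → the monthly plan
The Basic plan wins each signup group but the monthly plan wins overall — the comparison reverses. The Basic plan's customers skew toward affiliate, which has a lower base rate.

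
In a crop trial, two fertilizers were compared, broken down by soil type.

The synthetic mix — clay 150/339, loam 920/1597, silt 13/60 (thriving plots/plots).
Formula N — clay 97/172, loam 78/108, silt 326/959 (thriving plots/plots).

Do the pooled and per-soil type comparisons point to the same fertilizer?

Clay: the synthetic mix 150/339 = 44.2%, Formula N 97/172 = 56.4% → Formula N
Loam: the synthetic mix 920/1597 = 57.6%, Formula N 78/108 = 72.2% → Formula N
Silt: the synthetic mix 13/60 = 21.7%, Formula N 326/959 = 34.0% → Formula N
Overall: the synthetic mix 1083/1996 = 54.3%, Formula N 501/1239 = 40.4% → the synthetic mix
Formula N wins each soil group but the synthetic mix wins overall — the comparison reverses. Formula N's plots skew toward silt, which has a lower base rate.

No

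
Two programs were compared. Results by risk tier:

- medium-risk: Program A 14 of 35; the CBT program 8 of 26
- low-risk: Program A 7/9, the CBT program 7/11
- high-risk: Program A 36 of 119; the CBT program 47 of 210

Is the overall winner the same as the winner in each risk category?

Medium-risk: Program A 14/35 = 40.0%, the CBT program 8/26 = 30.8% → Program A
Low-risk: Program A 7/9 = 77.8%, the CBT program 7/11 = 63.6% → Program A
High-risk: Program A 36/119 = 30.3%, the CBT program 47/210 = 22.4% → Program A
Overall: Program A 57/163 = 35.0%, the CBT program 62/247 = 25.1% → Program A
Program A wins overall and in every risk group — no reversal.

Yes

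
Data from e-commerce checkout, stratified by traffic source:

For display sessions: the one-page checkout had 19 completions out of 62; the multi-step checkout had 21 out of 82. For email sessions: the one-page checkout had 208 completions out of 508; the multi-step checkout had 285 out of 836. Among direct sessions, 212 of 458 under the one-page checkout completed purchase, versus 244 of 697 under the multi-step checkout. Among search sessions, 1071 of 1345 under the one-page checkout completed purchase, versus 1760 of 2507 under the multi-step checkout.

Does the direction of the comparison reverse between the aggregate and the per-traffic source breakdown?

Display: the one-page checkout 19/62 = 30.6%, the multi-step checkout 21/82 = 25.6% → the one-page checkout
Email: the one-page checkout 208/508 = 40.9%, the multi-step checkout 285/836 = 34.1% → the one-page checkout
Direct: the one-page checkout 212/458 = 46.3%, the multi-step checkout 244/697 = 35.0% → the one-page checkout
Search: the one-page checkout 1071/1345 = 79.6%, the multi-step checkout 1760/2507 = 70.2% → the one-page checkout
Overall: the one-page checkout 1510/2373 = 63.6%, the multi-step checkout 2310/4122 = 56.0% → the one-page checkout
The one-page checkout wins overall and in every traffic group — no reversal.

No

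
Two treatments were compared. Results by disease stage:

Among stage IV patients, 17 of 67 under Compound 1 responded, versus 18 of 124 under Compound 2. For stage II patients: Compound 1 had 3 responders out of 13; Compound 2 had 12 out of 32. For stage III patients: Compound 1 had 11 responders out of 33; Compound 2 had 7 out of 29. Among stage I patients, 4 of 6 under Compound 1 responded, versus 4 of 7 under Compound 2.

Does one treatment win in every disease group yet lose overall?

No

Stage IV: Compound 1 17/67 = 25.4%, Compound 2 18/124 = 14.5% → Compound 1
Stage II: Compound 1 3/13 = 23.1%, Compound 2 12/32 = 37.5% → Compound 2
Stage III: Compound 1 11/33 = 33.3%, Compound 2 7/29 = 24.1% → Compound 1
Stage I: Compound 1 4/6 = 66.7%, Compound 2 4/7 = 57.1% → Compound 1
Overall: Compound 1 35/119 = 29.4%, Compound 2 41/192 = 21.4% → Compound 1
Neither sweeps: Compound 1 wins 3 of 4 groups, Compound 2 wins 1. Compound 1 wins overall but not every group — no Simpson reversal.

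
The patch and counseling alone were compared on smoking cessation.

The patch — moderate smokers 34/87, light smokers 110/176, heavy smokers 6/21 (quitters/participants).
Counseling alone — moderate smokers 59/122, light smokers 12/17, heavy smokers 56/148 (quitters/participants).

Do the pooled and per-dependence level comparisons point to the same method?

Moderate smokers: the patch 34/87 = 39.1%, counseling alone 59/122 = 48.4% → counseling alone
Light smokers: the patch 110/176 = 62.5%, counseling alone 12/17 = 70.6% → counseling alone
Heavy smokers: the patch 6/21 = 28.6%, counseling alone 56/148 = 37.8% → counseling alone
Overall: the patch 150/284 = 52.8%, counseling alone 127/287 = 44.3% → the patch
Counseling alone wins each dependence group but the patch wins overall — the comparison reverses. Counseling alone's participants skew toward heavy smokers, which has a lower base rate.

No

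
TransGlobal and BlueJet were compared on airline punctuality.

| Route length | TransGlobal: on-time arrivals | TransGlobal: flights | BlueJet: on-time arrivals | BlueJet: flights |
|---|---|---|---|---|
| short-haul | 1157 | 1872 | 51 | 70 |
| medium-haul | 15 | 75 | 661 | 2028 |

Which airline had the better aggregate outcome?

TransGlobal

Short-haul: TransGlobal 1157/1872 = 61.8%, BlueJet 51/70 = 72.9% → BlueJet
Medium-haul: TransGlobal 15/75 = 20.0%, BlueJet 661/2028 = 32.6% → BlueJet
Overall: TransGlobal 1172/1947 = 60.2%, BlueJet 712/2098 = 33.9% → TransGlobal
(BlueJet wins every route group but TransGlobal wins overall — BlueJet's flights skew toward the low-rate medium-haul group.)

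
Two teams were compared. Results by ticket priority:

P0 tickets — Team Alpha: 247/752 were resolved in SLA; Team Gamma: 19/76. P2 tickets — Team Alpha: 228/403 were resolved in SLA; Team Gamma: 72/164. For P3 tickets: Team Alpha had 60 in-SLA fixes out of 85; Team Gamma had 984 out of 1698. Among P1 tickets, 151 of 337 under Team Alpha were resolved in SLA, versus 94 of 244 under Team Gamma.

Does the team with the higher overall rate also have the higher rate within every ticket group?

P0: Team Alpha 247/752 = 32.8%, Team Gamma 19/76 = 25.0% → Team Alpha
P2: Team Alpha 228/403 = 56.6%, Team Gamma 72/164 = 43.9% → Team Alpha
P3: Team Alpha 60/85 = 70.6%, Team Gamma 984/1698 = 58.0% → Team Alpha
P1: Team Alpha 151/337 = 44.8%, Team Gamma 94/244 = 38.5% → Team Alpha
Overall: Team Alpha 686/1577 = 43.5%, Team Gamma 1169/2182 = 53.6% → Team Gamma
Team Alpha wins each ticket group but Team Gamma wins overall — the comparison reverses. Team Alpha's tickets skew toward P0, which has a lower base rate.

No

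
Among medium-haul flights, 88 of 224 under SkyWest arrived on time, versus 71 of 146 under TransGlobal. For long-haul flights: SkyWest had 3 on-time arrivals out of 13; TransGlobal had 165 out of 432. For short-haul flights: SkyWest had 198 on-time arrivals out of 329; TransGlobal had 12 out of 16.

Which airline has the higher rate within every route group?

Medium-haul: SkyWest 88/224 = 39.3%, TransGlobal 71/146 = 48.6% → TransGlobal
Long-haul: SkyWest 3/13 = 23.1%, TransGlobal 165/432 = 38.2% → TransGlobal
Short-haul: SkyWest 198/329 = 60.2%, TransGlobal 12/16 = 75.0% → TransGlobal
TransGlobal has the higher rate in all 3 groups.

TransGlobal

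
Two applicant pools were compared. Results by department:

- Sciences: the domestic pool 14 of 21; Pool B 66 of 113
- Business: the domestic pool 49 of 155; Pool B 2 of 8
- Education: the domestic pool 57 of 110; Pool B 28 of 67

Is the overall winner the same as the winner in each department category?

No

Sciences: the domestic pool 14/21 = 66.7%, Pool B 66/113 = 58.4% → the domestic pool
Business: the domestic pool 49/155 = 31.6%, Pool B 2/8 = 25.0% → the domestic pool
Education: the domestic pool 57/110 = 51.8%, Pool B 28/67 = 41.8% → the domestic pool
Overall: the domestic pool 120/286 = 42.0%, Pool B 96/188 = 51.1% → Pool B
The domestic pool wins each department group but Pool B wins overall — the comparison reverses. The domestic pool's applicants skew toward Business, which has a lower base rate.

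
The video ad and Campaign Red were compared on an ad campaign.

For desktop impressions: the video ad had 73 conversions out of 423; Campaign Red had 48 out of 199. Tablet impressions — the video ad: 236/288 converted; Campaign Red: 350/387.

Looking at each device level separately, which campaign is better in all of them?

Desktop: the video ad 73/423 = 17.3%, Campaign Red 48/199 = 24.1% → Campaign Red
Tablet: the video ad 236/288 = 81.9%, Campaign Red 350/387 = 90.4% → Campaign Red
Campaign Red has the higher rate in both groups.

Campaign Red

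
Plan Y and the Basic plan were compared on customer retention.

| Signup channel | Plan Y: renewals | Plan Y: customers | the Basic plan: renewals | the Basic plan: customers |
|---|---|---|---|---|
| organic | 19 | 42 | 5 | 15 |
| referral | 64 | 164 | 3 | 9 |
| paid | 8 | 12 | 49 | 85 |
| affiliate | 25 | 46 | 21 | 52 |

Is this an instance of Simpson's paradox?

Organic: Plan Y 19/42 = 45.2%, the Basic plan 5/15 = 33.3% → Plan Y
Referral: Plan Y 64/164 = 39.0%, the Basic plan 3/9 = 33.3% → Plan Y
Paid: Plan Y 8/12 = 66.7%, the Basic plan 49/85 = 57.6% → Plan Y
Affiliate: Plan Y 25/46 = 54.3%, the Basic plan 21/52 = 40.4% → Plan Y
Overall: Plan Y 116/264 = 43.9%, the Basic plan 78/161 = 48.4% → the Basic plan
Plan Y wins each signup group but the Basic plan wins overall — the comparison reverses. Plan Y's customers skew toward referral, which has a lower base rate.

Yes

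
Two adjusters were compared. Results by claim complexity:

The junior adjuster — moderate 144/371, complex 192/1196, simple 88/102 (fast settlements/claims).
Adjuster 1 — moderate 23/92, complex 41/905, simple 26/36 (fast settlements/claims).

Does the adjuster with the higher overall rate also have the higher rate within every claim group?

Yes

Moderate: the junior adjuster 144/371 = 38.8%, Adjuster 1 23/92 = 25.0% → the junior adjuster
Complex: the junior adjuster 192/1196 = 16.1%, Adjuster 1 41/905 = 4.5% → the junior adjuster
Simple: the junior adjuster 88/102 = 86.3%, Adjuster 1 26/36 = 72.2% → the junior adjuster
Overall: the junior adjuster 424/1669 = 25.4%, Adjuster 1 90/1033 = 8.7% → the junior adjuster
The junior adjuster wins overall and in every claim group — no reversal.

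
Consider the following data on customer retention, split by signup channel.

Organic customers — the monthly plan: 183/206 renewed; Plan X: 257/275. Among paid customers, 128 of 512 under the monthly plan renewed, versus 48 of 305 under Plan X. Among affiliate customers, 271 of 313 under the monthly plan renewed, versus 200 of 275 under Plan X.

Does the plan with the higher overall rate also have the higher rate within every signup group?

Organic: the monthly plan 183/206 = 88.8%, Plan X 257/275 = 93.5% → Plan X
Paid: the monthly plan 128/512 = 25.0%, Plan X 48/305 = 15.7% → the monthly plan
Affiliate: the monthly plan 271/313 = 86.6%, Plan X 200/275 = 72.7% → the monthly plan
Overall: the monthly plan 582/1031 = 56.5%, Plan X 505/855 = 59.1% → Plan X
Neither sweeps: the monthly plan wins 2 of 3 groups, Plan X wins 1. Plan X wins overall but not every group — no Simpson reversal.

No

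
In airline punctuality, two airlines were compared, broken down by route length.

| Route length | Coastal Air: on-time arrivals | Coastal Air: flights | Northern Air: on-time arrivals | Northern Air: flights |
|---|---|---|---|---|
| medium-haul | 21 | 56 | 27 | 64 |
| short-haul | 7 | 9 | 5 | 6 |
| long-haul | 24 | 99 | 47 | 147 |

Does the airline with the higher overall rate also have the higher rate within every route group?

Yes

Medium-haul: Coastal Air 21/56 = 37.5%, Northern Air 27/64 = 42.2% → Northern Air
Short-haul: Coastal Air 7/9 = 77.8%, Northern Air 5/6 = 83.3% → Northern Air
Long-haul: Coastal Air 24/99 = 24.2%, Northern Air 47/147 = 32.0% → Northern Air
Overall: Coastal Air 52/164 = 31.7%, Northern Air 79/217 = 36.4% → Northern Air
Northern Air wins overall and in every route group — no reversal.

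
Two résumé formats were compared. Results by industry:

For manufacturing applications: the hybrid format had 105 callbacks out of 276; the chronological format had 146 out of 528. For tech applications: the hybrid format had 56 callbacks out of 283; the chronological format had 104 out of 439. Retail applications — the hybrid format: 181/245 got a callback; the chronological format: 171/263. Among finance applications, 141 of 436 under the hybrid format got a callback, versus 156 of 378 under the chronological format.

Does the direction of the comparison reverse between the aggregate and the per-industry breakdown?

Manufacturing: the hybrid format 105/276 = 38.0%, the chronological format 146/528 = 27.7% → the hybrid format
Tech: the hybrid format 56/283 = 19.8%, the chronological format 104/439 = 23.7% → the chronological format
Retail: the hybrid format 181/245 = 73.9%, the chronological format 171/263 = 65.0% → the hybrid format
Finance: the hybrid format 141/436 = 32.3%, the chronological format 156/378 = 41.3% → the chronological format
Overall: the hybrid format 483/1240 = 39.0%, the chronological format 577/1608 = 35.9% → the hybrid format
Neither sweeps: the hybrid format wins 2 of 4 groups, the chronological format wins 2. The hybrid format wins overall but not every group — no Simpson reversal.

No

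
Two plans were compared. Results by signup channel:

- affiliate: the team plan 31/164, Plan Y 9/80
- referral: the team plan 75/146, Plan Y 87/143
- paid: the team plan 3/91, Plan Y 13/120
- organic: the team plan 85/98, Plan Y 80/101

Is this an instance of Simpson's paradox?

No

Affiliate: the team plan 31/164 = 18.9%, Plan Y 9/80 = 11.2% → the team plan
Referral: the team plan 75/146 = 51.4%, Plan Y 87/143 = 60.8% → Plan Y
Paid: the team plan 3/91 = 3.3%, Plan Y 13/120 = 10.8% → Plan Y
Organic: the team plan 85/98 = 86.7%, Plan Y 80/101 = 79.2% → the team plan
Overall: the team plan 194/499 = 38.9%, Plan Y 189/444 = 42.6% → Plan Y
Neither sweeps: the team plan wins 2 of 4 groups, Plan Y wins 2. Plan Y wins overall but not every group — no Simpson reversal.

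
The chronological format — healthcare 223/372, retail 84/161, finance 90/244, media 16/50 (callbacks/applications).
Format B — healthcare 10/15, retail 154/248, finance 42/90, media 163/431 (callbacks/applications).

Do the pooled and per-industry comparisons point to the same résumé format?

No

Healthcare: the chronological format 223/372 = 59.9%, Format B 10/15 = 66.7% → Format B
Retail: the chronological format 84/161 = 52.2%, Format B 154/248 = 62.1% → Format B
Finance: the chronological format 90/244 = 36.9%, Format B 42/90 = 46.7% → Format B
Media: the chronological format 16/50 = 32.0%, Format B 163/431 = 37.8% → Format B
Overall: the chronological format 413/827 = 49.9%, Format B 369/784 = 47.1% → the chronological format
Format B wins each industry group but the chronological format wins overall — the comparison reverses. Format B's applications skew toward media, which has a lower base rate.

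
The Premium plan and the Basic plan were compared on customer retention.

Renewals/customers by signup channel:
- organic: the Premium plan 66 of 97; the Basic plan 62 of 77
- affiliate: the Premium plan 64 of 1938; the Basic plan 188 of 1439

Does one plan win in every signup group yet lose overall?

Organic: the Premium plan 66/97 = 68.0%, the Basic plan 62/77 = 80.5% → the Basic plan
Affiliate: the Premium plan 64/1938 = 3.3%, the Basic plan 188/1439 = 13.1% → the Basic plan
Overall: the Premium plan 130/2035 = 6.4%, the Basic plan 250/1516 = 16.5% → the Basic plan
The Basic plan wins overall and in every signup group — no reversal.

No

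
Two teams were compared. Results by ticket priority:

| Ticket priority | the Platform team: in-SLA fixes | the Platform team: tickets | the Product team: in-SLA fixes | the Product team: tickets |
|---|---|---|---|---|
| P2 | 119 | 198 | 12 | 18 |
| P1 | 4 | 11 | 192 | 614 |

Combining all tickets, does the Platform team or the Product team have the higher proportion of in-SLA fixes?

P2: the Platform team 119/198 = 60.1%, the Product team 12/18 = 66.7% → the Product team
P1: the Platform team 4/11 = 36.4%, the Product team 192/614 = 31.3% → the Platform team
Overall: the Platform team 123/209 = 58.9%, the Product team 204/632 = 32.3% → the Platform team
(Neither sweeps every ticket group, but the Platform team has the higher pooled rate.)

the Platform team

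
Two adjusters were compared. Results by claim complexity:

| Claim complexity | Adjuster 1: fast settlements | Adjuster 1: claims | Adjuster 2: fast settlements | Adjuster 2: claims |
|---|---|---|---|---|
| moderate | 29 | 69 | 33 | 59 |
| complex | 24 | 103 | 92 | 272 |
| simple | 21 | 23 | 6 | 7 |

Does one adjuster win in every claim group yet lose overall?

Moderate: Adjuster 1 29/69 = 42.0%, Adjuster 2 33/59 = 55.9% → Adjuster 2
Complex: Adjuster 1 24/103 = 23.3%, Adjuster 2 92/272 = 33.8% → Adjuster 2
Simple: Adjuster 1 21/23 = 91.3%, Adjuster 2 6/7 = 85.7% → Adjuster 1
Overall: Adjuster 1 74/195 = 37.9%, Adjuster 2 131/338 = 38.8% → Adjuster 2
Neither sweeps: Adjuster 1 wins 1 of 3 groups, Adjuster 2 wins 2. Adjuster 2 wins overall but not every group — no Simpson reversal.

No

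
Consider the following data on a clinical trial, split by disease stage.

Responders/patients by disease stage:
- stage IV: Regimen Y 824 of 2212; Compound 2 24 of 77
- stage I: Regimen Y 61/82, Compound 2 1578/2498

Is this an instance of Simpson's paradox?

Stage IV: Regimen Y 824/2212 = 37.3%, Compound 2 24/77 = 31.2% → Regimen Y
Stage I: Regimen Y 61/82 = 74.4%, Compound 2 1578/2498 = 63.2% → Regimen Y
Overall: Regimen Y 885/2294 = 38.6%, Compound 2 1602/2575 = 62.2% → Compound 2
Regimen Y wins each disease group but Compound 2 wins overall — the comparison reverses. Regimen Y's patients skew toward stage IV, which has a lower base rate.

Yes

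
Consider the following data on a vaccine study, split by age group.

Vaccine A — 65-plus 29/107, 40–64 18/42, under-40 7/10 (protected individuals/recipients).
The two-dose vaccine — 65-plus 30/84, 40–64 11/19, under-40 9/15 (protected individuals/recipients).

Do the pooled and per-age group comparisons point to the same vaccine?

65-plus: Vaccine A 29/107 = 27.1%, the two-dose vaccine 30/84 = 35.7% → the two-dose vaccine
40–64: Vaccine A 18/42 = 42.9%, the two-dose vaccine 11/19 = 57.9% → the two-dose vaccine
Under-40: Vaccine A 7/10 = 70.0%, the two-dose vaccine 9/15 = 60.0% → Vaccine A
Overall: Vaccine A 54/159 = 34.0%, the two-dose vaccine 50/118 = 42.4% → the two-dose vaccine
Neither sweeps: Vaccine A wins 1 of 3 groups, the two-dose vaccine wins 2. The two-dose vaccine wins overall but not every group — no Simpson reversal.

No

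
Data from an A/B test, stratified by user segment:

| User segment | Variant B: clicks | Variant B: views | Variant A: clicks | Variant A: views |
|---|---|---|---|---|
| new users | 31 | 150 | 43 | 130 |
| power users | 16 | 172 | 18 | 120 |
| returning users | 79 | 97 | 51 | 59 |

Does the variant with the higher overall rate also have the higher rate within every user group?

New users: Variant B 31/150 = 20.7%, Variant A 43/130 = 33.1% → Variant A
Power users: Variant B 16/172 = 9.3%, Variant A 18/120 = 15.0% → Variant A
Returning users: Variant B 79/97 = 81.4%, Variant A 51/59 = 86.4% → Variant A
Overall: Variant B 126/419 = 30.1%, Variant A 112/309 = 36.2% → Variant A
Variant A wins overall and in every user group — no reversal.

Yes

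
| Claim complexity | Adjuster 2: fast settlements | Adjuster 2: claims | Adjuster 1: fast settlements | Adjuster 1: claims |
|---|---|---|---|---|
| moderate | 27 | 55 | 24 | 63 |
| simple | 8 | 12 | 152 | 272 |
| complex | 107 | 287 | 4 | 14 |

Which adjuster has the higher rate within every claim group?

Adjuster 2

Moderate: Adjuster 2 27/55 = 49.1%, Adjuster 1 24/63 = 38.1% → Adjuster 2
Simple: Adjuster 2 8/12 = 66.7%, Adjuster 1 152/272 = 55.9% → Adjuster 2
Complex: Adjuster 2 107/287 = 37.3%, Adjuster 1 4/14 = 28.6% → Adjuster 2
Adjuster 2 has the higher rate in all 3 groups.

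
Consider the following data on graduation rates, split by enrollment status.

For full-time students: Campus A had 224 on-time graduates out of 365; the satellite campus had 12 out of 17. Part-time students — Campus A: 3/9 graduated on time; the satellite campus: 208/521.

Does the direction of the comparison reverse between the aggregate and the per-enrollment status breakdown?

Yes

Full-time: Campus A 224/365 = 61.4%, the satellite campus 12/17 = 70.6% → the satellite campus
Part-time: Campus A 3/9 = 33.3%, the satellite campus 208/521 = 39.9% → the satellite campus
Overall: Campus A 227/374 = 60.7%, the satellite campus 220/538 = 40.9% → Campus A
The satellite campus wins each enrollment group but Campus A wins overall — the comparison reverses. The satellite campus's students skew toward part-time, which has a lower base rate.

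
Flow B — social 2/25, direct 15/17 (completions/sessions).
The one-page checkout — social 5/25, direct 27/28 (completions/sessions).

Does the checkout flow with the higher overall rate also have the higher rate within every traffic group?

Social: Flow B 2/25 = 8.0%, the one-page checkout 5/25 = 20.0% → the one-page checkout
Direct: Flow B 15/17 = 88.2%, the one-page checkout 27/28 = 96.4% → the one-page checkout
Overall: Flow B 17/42 = 40.5%, the one-page checkout 32/53 = 60.4% → the one-page checkout
The one-page checkout wins overall and in every traffic group — no reversal.

Yes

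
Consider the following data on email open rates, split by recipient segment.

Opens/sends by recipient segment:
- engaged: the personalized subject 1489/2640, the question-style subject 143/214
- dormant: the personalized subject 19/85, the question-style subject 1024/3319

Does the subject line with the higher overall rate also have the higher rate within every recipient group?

No

Engaged: the personalized subject 1489/2640 = 56.4%, the question-style subject 143/214 = 66.8% → the question-style subject
Dormant: the personalized subject 19/85 = 22.4%, the question-style subject 1024/3319 = 30.9% → the question-style subject
Overall: the personalized subject 1508/2725 = 55.3%, the question-style subject 1167/3533 = 33.0% → the personalized subject
The question-style subject wins each recipient group but the personalized subject wins overall — the comparison reverses. The question-style subject's sends skew toward dormant, which has a lower base rate.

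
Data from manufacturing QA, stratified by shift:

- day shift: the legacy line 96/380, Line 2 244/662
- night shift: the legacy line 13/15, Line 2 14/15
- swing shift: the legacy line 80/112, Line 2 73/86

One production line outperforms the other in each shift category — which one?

Line 2

Day shift: the legacy line 96/380 = 25.3%, Line 2 244/662 = 36.9% → Line 2
Night shift: the legacy line 13/15 = 86.7%, Line 2 14/15 = 93.3% → Line 2
Swing shift: the legacy line 80/112 = 71.4%, Line 2 73/86 = 84.9% → Line 2
Line 2 has the higher rate in all 3 groups.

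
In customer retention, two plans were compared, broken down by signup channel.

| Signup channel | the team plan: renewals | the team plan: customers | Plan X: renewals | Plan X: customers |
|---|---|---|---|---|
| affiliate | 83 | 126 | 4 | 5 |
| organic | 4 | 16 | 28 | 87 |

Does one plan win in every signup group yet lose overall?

Affiliate: the team plan 83/126 = 65.9%, Plan X 4/5 = 80.0% → Plan X
Organic: the team plan 4/16 = 25.0%, Plan X 28/87 = 32.2% → Plan X
Overall: the team plan 87/142 = 61.3%, Plan X 32/92 = 34.8% → the team plan
Plan X wins each signup group but the team plan wins overall — the comparison reverses. Plan X's customers skew toward organic, which has a lower base rate.

Yes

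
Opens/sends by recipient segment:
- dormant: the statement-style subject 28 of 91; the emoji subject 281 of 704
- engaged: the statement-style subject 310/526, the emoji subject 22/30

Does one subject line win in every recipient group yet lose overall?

Dormant: the statement-style subject 28/91 = 30.8%, the emoji subject 281/704 = 39.9% → the emoji subject
Engaged: the statement-style subject 310/526 = 58.9%, the emoji subject 22/30 = 73.3% → the emoji subject
Overall: the statement-style subject 338/617 = 54.8%, the emoji subject 303/734 = 41.3% → the statement-style subject
The emoji subject wins each recipient group but the statement-style subject wins overall — the comparison reverses. The emoji subject's sends skew toward dormant, which has a lower base rate.

Yes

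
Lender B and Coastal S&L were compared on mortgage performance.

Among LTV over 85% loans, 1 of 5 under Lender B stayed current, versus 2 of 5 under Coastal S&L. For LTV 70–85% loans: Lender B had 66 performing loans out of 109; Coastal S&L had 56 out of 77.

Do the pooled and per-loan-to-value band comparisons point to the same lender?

Yes

LTV over 85%: Lender B 1/5 = 20.0%, Coastal S&L 2/5 = 40.0% → Coastal S&L
LTV 70–85%: Lender B 66/109 = 60.6%, Coastal S&L 56/77 = 72.7% → Coastal S&L
Overall: Lender B 67/114 = 58.8%, Coastal S&L 58/82 = 70.7% → Coastal S&L
Coastal S&L wins overall and in every loan-to-value group — no reversal.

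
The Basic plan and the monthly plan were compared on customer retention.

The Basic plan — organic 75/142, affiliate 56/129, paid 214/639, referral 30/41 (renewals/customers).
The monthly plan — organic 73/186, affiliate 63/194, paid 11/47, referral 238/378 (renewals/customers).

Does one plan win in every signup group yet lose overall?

Organic: the Basic plan 75/142 = 52.8%, the monthly plan 73/186 = 39.2% → the Basic plan
Affiliate: the Basic plan 56/129 = 43.4%, the monthly plan 63/194 = 32.5% → the Basic plan
Paid: the Basic plan 214/639 = 33.5%, the monthly plan 11/47 = 23.4% → the Basic plan
Referral: the Basic plan 30/41 = 73.2%, the monthly plan 238/378 = 63.0% → the Basic plan
Overall: the Basic plan 375/951 = 39.4%, the monthly plan 385/805 = 47.8% → the monthly plan
The Basic plan wins each signup group but the monthly plan wins overall — the comparison reverses. The Basic plan's customers skew toward paid, which has a lower base rate.

Yes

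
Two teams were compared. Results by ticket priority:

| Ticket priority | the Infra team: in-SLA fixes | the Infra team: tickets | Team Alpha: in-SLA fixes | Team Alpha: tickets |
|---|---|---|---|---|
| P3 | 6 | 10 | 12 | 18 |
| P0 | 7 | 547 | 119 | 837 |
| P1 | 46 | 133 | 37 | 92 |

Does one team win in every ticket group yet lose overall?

P3: the Infra team 6/10 = 60.0%, Team Alpha 12/18 = 66.7% → Team Alpha
P0: the Infra team 7/547 = 1.3%, Team Alpha 119/837 = 14.2% → Team Alpha
P1: the Infra team 46/133 = 34.6%, Team Alpha 37/92 = 40.2% → Team Alpha
Overall: the Infra team 59/690 = 8.6%, Team Alpha 168/947 = 17.7% → Team Alpha
Team Alpha wins overall and in every ticket group — no reversal.

No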